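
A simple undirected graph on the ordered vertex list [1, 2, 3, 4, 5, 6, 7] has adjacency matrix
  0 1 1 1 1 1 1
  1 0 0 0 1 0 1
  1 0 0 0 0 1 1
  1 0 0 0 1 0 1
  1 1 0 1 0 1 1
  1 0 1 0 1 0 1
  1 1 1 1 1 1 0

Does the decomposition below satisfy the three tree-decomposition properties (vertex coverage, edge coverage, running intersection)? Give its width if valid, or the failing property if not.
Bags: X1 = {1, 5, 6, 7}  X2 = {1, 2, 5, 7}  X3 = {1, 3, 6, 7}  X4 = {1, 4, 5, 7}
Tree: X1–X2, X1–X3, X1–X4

Vertex coverage: the bags together contain {1, 2, 3, 4, 5, 6, 7}, the full vertex set. Edge coverage: each edge of G has both endpoints in at least one bag. Running intersection: for every vertex, the bags containing it form a connected subtree. All three properties hold, so this is a valid tree decomposition of width max|bag| − 1 = 3, and hence tw(G) ≤ 3.

Yes; width 3.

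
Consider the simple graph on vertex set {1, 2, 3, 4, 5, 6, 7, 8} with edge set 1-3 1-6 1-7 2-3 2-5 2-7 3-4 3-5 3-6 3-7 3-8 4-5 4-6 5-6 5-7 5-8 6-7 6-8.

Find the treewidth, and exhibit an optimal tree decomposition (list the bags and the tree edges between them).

The largest bag has 4 vertices, giving width 3; this decomposition certifies tw(G) ≤ 3. Conversely, {1, 3, 6, 7} is a clique of size 4, and the vertices of any clique must share a bag in every tree decomposition; so some bag has ≥ 4 vertices and tw(G) ≥ 3. The upper and lower bounds meet at 3, so that is the treewidth.

Treewidth 3.
Bags: B1 = {3, 5, 6, 8}  B2 = {3, 5, 6, 7}  B3 = {1, 3, 6, 7}  B4 = {2, 3, 5, 7}  B5 = {3, 4, 5, 6}
Tree: B1–B2, B2–B3, B2–B4, B1–B5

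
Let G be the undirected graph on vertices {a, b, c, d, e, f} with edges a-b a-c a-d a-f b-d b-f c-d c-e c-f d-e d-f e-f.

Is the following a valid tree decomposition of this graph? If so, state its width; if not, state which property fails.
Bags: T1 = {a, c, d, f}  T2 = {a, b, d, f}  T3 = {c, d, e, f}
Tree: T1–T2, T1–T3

Yes; width 3.

Vertex coverage: the bags together contain {a, b, c, d, e, f}, the full vertex set. Edge coverage: each edge of G has both endpoints in at least one bag. Running intersection: for every vertex, the bags containing it form a connected subtree. All three properties hold, so this is a valid tree decomposition of width max|bag| − 1 = 3, and hence tw(G) ≤ 3.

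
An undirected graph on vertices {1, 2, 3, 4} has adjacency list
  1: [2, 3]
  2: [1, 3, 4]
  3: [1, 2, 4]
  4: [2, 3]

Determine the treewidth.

A width-2 tree decomposition is:
Bags: B1 = {1, 2, 3}  B2 = {2, 3, 4}
Tree: B1–B2
Every bag has size at most 3, so the width is 3 − 1 = 2 and tw(G) ≤ 2. Conversely, {1, 2, 3} is a clique of size 3, and the vertices of any clique must share a bag in every tree decomposition; so some bag has ≥ 3 vertices and tw(G) ≥ 2. Hence tw(G) = 2 exactly.

2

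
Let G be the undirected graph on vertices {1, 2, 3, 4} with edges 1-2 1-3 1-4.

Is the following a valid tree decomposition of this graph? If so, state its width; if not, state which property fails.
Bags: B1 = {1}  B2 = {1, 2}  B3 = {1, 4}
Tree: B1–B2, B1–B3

A tree decomposition must satisfy three properties: every vertex lies in some bag; for every edge, both endpoints lie together in some bag; and for every vertex, the bags containing it form a connected subtree. Here vertex 3 appears in no bag, so the decomposition is invalid.

No — vertex 3 appears in no bag.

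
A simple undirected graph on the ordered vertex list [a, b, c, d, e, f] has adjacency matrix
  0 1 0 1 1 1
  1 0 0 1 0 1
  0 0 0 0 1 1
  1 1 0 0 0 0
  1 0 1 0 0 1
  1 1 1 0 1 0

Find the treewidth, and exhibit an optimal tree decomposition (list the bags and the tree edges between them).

Treewidth 2.
One such decomposition:
Bags: B1 = {a, b, f}  B2 = {a, e, f}  B3 = {a, b, d}  B4 = {c, e, f}
Tree: B1–B2, B1–B3, B2–B4

The largest bag has 3 vertices, giving width 2; this decomposition certifies tw(G) ≤ 2. For the lower bound, the 3 vertices {a, b, d} are pairwise adjacent, and any tree decomposition puts a clique entirely inside one bag — forcing width ≥ 2. The upper and lower bounds meet at 2, so that is the treewidth.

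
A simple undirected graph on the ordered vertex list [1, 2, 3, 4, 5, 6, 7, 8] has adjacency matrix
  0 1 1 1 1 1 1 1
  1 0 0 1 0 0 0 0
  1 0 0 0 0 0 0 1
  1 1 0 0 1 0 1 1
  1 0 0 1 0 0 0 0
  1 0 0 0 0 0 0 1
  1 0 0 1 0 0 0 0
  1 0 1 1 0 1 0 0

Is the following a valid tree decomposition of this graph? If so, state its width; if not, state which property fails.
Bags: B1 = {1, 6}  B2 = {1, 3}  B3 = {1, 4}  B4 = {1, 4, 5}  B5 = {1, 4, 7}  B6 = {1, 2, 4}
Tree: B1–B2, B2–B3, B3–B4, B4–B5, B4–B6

A tree decomposition must satisfy three properties: every vertex lies in some bag; for every edge, both endpoints lie together in some bag; and for every vertex, the bags containing it form a connected subtree. Here vertex 8 appears in no bag, so the decomposition is invalid.

No — vertex 8 appears in no bag.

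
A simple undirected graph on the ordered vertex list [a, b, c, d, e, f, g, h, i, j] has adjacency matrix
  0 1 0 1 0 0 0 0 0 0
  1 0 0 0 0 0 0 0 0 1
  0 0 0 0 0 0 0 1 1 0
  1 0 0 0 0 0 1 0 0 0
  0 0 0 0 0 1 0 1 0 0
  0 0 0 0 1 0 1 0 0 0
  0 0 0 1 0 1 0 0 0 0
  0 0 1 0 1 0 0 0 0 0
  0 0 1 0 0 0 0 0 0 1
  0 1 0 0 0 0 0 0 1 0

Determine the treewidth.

2

A width-2 tree decomposition is:
Bags: B1 = {c, e, h}  B2 = {c, e, i}  B3 = {e, i, j}  B4 = {b, e, j}  B5 = {a, b, e}  B6 = {a, d, e}  B7 = {d, e, g}  B8 = {e, f, g}
Tree: B1–B2, B2–B3, B3–B4, B4–B5, B5–B6, B6–B7, B7–B8
The largest bag has 3 vertices, giving width 2; this decomposition certifies tw(G) ≤ 2. For the lower bound, G contains the cycle e–h–c–i–j–b–a–d–g–f–e, so G is not a forest; only forests have treewidth ≤ 1, hence tw(G) ≥ 2. Hence tw(G) = 2 exactly.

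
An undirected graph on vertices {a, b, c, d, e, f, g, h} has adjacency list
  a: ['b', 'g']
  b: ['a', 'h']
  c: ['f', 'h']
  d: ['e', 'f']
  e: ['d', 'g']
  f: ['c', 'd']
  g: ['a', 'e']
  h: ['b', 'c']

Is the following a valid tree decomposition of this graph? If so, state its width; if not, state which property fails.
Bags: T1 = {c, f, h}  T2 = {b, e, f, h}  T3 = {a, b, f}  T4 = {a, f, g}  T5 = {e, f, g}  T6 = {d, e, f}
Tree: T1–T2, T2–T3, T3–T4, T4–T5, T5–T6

No — bags containing vertex e are not connected in the tree.

A tree decomposition must satisfy three properties: every vertex lies in some bag; for every edge, both endpoints lie together in some bag; and for every vertex, the bags containing it form a connected subtree. Here bags containing vertex e are not connected in the tree, so the decomposition is invalid.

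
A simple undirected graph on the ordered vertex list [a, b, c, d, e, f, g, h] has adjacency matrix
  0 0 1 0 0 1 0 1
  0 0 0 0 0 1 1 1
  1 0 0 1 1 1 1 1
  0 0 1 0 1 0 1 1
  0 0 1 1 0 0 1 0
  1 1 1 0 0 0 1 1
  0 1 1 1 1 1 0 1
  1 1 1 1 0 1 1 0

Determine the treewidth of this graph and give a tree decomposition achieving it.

Treewidth 3.
One such decomposition:
Bags: B1 = {c, f, g, h}  B2 = {c, d, g, h}  B3 = {a, c, f, h}  B4 = {b, f, g, h}  B5 = {c, d, e, g}
Tree: B1–B2, B1–B3, B1–B4, B2–B5

The largest bag has 4 vertices, giving width 3; this decomposition certifies tw(G) ≤ 3. For the lower bound, the 4 vertices {c, d, e, g} are pairwise adjacent, and any tree decomposition puts a clique entirely inside one bag — forcing width ≥ 3. Hence tw(G) = 3 exactly.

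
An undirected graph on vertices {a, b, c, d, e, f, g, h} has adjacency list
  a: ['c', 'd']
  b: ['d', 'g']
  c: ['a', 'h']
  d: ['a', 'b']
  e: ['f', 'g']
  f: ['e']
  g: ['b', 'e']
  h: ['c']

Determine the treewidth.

A width-1 tree decomposition is:
Bags: B1 = {c, h}  B2 = {a, c}  B3 = {a, d}  B4 = {b, d}  B5 = {b, g}  B6 = {e, g}  B7 = {e, f}
Tree: B1–B2, B2–B3, B3–B4, B4–B5, B5–B6, B6–B7
The largest bag has 2 vertices, giving width 1; this decomposition certifies tw(G) ≤ 1. Any graph with an edge has treewidth ≥ 1, and G has the edge h–c. Therefore the treewidth is 1.

1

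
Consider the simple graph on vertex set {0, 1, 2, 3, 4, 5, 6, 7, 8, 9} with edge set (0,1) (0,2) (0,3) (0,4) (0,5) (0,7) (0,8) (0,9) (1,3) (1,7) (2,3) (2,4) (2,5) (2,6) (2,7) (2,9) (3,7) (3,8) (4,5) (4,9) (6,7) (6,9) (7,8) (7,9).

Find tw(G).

3

A width-3 tree decomposition is:
Bags: B1 = {0, 2, 7, 9}  B2 = {0, 2, 4, 9}  B3 = {0, 2, 4, 5}  B4 = {0, 2, 3, 7}  B5 = {2, 6, 7, 9}  B6 = {0, 1, 3, 7}  B7 = {0, 3, 7, 8}
Tree: B1–B2, B2–B3, B1–B4, B1–B5, B4–B6, B6–B7
Every bag has size at most 4, so the width is 4 − 1 = 3 and tw(G) ≤ 3. For the lower bound, the 4 vertices {0, 3, 7, 8} are pairwise adjacent, and any tree decomposition puts a clique entirely inside one bag — forcing width ≥ 3. The upper and lower bounds meet at 3, so that is the treewidth.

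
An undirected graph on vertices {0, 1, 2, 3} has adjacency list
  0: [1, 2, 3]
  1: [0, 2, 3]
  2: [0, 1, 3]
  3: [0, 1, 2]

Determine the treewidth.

A width-3 tree decomposition is:
Bags: B1 = {0, 1, 2, 3}
Tree: (single bag)
With just one bag of size 4, the width is 4 − 1 = 3, so tw(G) ≤ 3. Conversely, {0, 1, 2, 3} is a clique of size 4, and the vertices of any clique must share a bag in every tree decomposition; so some bag has ≥ 4 vertices and tw(G) ≥ 3. Hence tw(G) = 3 exactly.

3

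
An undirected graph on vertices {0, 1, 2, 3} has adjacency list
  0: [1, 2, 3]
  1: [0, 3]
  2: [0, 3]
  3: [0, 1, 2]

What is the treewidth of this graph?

A width-2 tree decomposition is:
Bags: B1 = {0, 1, 3}  B2 = {0, 2, 3}
Tree: B1–B2
Each bag holds 3 vertices, so the decomposition has width 2, which upper-bounds the treewidth. On the other hand G contains the 3-clique {0, 1, 3}. A clique must lie in a single bag of any decomposition, so no decomposition can have width below 2. Therefore the treewidth is 2.

2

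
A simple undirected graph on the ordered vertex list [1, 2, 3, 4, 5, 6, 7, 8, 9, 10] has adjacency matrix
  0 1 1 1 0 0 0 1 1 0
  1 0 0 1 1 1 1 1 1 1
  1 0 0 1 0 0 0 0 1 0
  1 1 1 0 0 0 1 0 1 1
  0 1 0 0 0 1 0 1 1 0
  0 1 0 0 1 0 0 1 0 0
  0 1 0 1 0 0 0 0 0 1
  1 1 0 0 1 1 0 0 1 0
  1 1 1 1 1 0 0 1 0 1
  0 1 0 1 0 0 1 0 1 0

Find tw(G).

A width-3 tree decomposition is:
Bags: B1 = {1, 2, 8, 9}  B2 = {1, 2, 4, 9}  B3 = {1, 3, 4, 9}  B4 = {2, 5, 8, 9}  B5 = {2, 4, 9, 10}  B6 = {2, 5, 6, 8}  B7 = {2, 4, 7, 10}
Tree: B1–B2, B2–B3, B1–B4, B2–B5, B4–B6, B5–B7
Each bag holds 4 vertices, so the decomposition has width 3, which upper-bounds the treewidth. For the lower bound, the 4 vertices {1, 2, 8, 9} are pairwise adjacent, and any tree decomposition puts a clique entirely inside one bag — forcing width ≥ 3. The upper and lower bounds meet at 3, so that is the treewidth.

3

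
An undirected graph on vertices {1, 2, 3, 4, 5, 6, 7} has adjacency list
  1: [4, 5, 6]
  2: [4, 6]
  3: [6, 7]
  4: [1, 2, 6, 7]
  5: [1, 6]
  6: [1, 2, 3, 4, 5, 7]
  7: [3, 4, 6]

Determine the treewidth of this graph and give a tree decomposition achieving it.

Every bag has size at most 3, so the width is 3 − 1 = 2 and tw(G) ≤ 2. Conversely, {3, 6, 7} is a clique of size 3, and the vertices of any clique must share a bag in every tree decomposition; so some bag has ≥ 3 vertices and tw(G) ≥ 2. Hence tw(G) = 2 exactly.

Treewidth 2.
One such decomposition:
Bags: B1 = {4, 6, 7}  B2 = {2, 4, 6}  B3 = {1, 4, 6}  B4 = {3, 6, 7}  B5 = {1, 5, 6}
Tree: B1–B2, B2–B3, B1–B4, B3–B5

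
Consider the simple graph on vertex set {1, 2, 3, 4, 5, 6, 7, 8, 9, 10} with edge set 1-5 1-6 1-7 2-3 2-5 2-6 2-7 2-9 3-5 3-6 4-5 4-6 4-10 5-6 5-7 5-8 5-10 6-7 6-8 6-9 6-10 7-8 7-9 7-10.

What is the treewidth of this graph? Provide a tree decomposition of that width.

Every bag has size at most 4, so the width is 4 − 1 = 3 and tw(G) ≤ 3. Conversely, {2, 6, 7, 9} is a clique of size 4, and the vertices of any clique must share a bag in every tree decomposition; so some bag has ≥ 4 vertices and tw(G) ≥ 3. The upper and lower bounds meet at 3, so that is the treewidth.

Treewidth 3.
Bags: B1 = {5, 6, 7, 10}  B2 = {1, 5, 6, 7}  B3 = {2, 5, 6, 7}  B4 = {2, 3, 5, 6}  B5 = {2, 6, 7, 9}  B6 = {5, 6, 7, 8}  B7 = {4, 5, 6, 10}
Tree: B1–B2, B1–B3, B3–B4, B3–B5, B2–B6, B1–B7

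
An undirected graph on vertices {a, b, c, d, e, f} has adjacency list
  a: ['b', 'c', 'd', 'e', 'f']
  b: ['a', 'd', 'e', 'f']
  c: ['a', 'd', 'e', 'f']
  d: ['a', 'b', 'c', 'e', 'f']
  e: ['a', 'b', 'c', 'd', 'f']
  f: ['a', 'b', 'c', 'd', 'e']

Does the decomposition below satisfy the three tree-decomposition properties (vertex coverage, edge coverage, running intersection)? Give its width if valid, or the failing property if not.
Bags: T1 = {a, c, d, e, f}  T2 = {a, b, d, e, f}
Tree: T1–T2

Yes; width 4.

Every vertex of G appears in some bag (union = {a, b, c, d, e, f}); every edge is covered by a bag; and for each vertex v the set of bags containing v is connected in the bag tree. The decomposition is therefore valid. The largest bag has 5 vertices, so the width is 4.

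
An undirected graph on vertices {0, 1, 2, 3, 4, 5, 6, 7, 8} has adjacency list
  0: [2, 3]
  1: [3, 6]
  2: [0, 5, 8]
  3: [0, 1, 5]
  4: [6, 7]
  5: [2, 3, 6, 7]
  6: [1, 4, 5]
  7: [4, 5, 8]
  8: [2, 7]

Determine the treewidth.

A width-3 tree decomposition is:
Bags: B1 = {0, 2, 7, 8}  B2 = {0, 2, 5, 7}  B3 = {0, 3, 5, 7}  B4 = {3, 4, 5, 7}  B5 = {3, 4, 5, 6}  B6 = {1, 3, 4, 6}
Tree: B1–B2, B2–B3, B3–B4, B4–B5, B5–B6
Every bag has size at most 4, so the width is 4 − 1 = 3 and tw(G) ≤ 3. For the lower bound: the 4 vertex sets {0,2,8}, {7}, {5}, {1,3,4,6} are disjoint, each induces a connected subgraph, and every pair is joined by at least one edge of G. Contracting each set to a single vertex therefore yields K_{4} as a minor, and since treewidth is minor-monotone, tw(G) ≥ tw(K_{4}) = 3. Combining the bounds, tw(G) = 3.

3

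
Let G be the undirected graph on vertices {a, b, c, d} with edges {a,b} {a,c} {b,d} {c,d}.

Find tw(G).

2

A width-2 tree decomposition is:
Bags: B1 = {b, c, d}  B2 = {a, b, c}
Tree: B1–B2
The largest bag has 3 vertices, giving width 2; this decomposition certifies tw(G) ≤ 2. Since c–d–b–a–c is a cycle in G, G is not acyclic. Forests are exactly the graphs of treewidth ≤ 1, so tw(G) ≥ 2. Combining the bounds, tw(G) = 2.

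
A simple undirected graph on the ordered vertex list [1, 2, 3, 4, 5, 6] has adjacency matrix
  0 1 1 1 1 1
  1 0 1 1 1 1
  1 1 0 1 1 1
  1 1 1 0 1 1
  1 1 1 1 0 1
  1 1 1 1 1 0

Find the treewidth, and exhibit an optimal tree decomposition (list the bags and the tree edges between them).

Treewidth 5.
One such decomposition:
Bags: B1 = {1, 2, 3, 4, 5, 6}
Tree: (single bag)

With just one bag of size 6, the width is 6 − 1 = 5, so tw(G) ≤ 5. Conversely, {1, 2, 3, 4, 5, 6} is a clique of size 6, and the vertices of any clique must share a bag in every tree decomposition; so some bag has ≥ 6 vertices and tw(G) ≥ 5. The upper and lower bounds meet at 5, so that is the treewidth.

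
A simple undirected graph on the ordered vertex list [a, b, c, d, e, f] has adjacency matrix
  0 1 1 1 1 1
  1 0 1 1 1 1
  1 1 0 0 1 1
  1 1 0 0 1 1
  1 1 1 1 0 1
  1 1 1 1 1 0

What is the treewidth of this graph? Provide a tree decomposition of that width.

The largest bag has 5 vertices, giving width 4; this decomposition certifies tw(G) ≤ 4. For the lower bound, the 5 vertices {a, b, d, e, f} are pairwise adjacent, and any tree decomposition puts a clique entirely inside one bag — forcing width ≥ 4. Combining the bounds, tw(G) = 4.

Treewidth 4.
Bags: B1 = {a, b, d, e, f}  B2 = {a, b, c, e, f}
Tree: B1–B2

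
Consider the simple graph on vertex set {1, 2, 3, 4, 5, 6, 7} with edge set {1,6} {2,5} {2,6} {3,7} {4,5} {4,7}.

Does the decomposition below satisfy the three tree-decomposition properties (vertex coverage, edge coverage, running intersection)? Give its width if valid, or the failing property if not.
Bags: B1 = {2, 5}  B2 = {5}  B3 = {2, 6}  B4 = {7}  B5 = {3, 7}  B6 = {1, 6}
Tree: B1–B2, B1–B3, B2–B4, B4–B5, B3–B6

A tree decomposition must satisfy three properties: every vertex lies in some bag; for every edge, both endpoints lie together in some bag; and for every vertex, the bags containing it form a connected subtree. Here vertex 4 appears in no bag, so the decomposition is invalid.

No — vertex 4 appears in no bag.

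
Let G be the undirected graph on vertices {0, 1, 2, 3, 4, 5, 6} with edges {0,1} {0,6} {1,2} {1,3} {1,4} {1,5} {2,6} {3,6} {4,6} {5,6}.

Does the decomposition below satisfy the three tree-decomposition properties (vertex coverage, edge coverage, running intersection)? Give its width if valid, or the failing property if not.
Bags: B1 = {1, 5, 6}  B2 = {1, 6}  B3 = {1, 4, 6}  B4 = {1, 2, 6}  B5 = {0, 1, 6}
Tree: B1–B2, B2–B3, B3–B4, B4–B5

A tree decomposition must satisfy three properties: every vertex lies in some bag; for every edge, both endpoints lie together in some bag; and for every vertex, the bags containing it form a connected subtree. Here vertex 3 appears in no bag, so the decomposition is invalid.

No — vertex 3 appears in no bag.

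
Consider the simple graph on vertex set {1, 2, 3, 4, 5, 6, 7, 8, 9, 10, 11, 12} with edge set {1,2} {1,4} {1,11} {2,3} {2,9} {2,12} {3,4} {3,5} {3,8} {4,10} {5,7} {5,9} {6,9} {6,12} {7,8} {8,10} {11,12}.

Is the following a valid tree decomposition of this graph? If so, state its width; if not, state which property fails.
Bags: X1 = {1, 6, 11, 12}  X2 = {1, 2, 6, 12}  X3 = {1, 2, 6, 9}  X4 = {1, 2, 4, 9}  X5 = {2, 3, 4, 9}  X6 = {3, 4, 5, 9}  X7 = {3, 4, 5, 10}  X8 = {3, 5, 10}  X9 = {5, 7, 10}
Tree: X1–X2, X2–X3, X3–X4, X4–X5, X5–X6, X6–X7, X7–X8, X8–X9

No — vertex 8 appears in no bag.

A tree decomposition must satisfy three properties: every vertex lies in some bag; for every edge, both endpoints lie together in some bag; and for every vertex, the bags containing it form a connected subtree. Here vertex 8 appears in no bag, so the decomposition is invalid.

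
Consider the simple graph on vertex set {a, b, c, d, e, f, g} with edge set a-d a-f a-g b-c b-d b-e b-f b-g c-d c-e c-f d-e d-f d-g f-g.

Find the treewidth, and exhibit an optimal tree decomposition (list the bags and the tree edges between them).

Treewidth 3.
One such decomposition:
Bags: B1 = {b, c, d, e}  B2 = {b, c, d, f}  B3 = {b, d, f, g}  B4 = {a, d, f, g}
Tree: B1–B2, B2–B3, B3–B4

Every bag has size at most 4, so the width is 4 − 1 = 3 and tw(G) ≤ 3. On the other hand G contains the 4-clique {b, c, d, e}. A clique must lie in a single bag of any decomposition, so no decomposition can have width below 3. Combining the bounds, tw(G) = 3.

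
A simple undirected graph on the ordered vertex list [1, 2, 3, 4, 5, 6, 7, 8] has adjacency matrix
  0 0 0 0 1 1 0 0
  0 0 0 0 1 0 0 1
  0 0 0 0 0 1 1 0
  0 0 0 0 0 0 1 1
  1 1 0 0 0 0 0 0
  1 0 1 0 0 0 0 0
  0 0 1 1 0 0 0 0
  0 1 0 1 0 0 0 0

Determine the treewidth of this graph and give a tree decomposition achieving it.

Treewidth 2.
One optimal decomposition is:
Bags: B1 = {2, 4, 8}  B2 = {2, 4, 5}  B3 = {1, 4, 5}  B4 = {1, 4, 6}  B5 = {3, 4, 6}  B6 = {3, 4, 7}
Tree: B1–B2, B2–B3, B3–B4, B4–B5, B5–B6

The largest bag has 3 vertices, giving width 2; this decomposition certifies tw(G) ≤ 2. The edges 4–8–2–5–1–6–3–7–4 form a cycle, so G is not a tree and its treewidth is at least 2. Therefore the treewidth is 2.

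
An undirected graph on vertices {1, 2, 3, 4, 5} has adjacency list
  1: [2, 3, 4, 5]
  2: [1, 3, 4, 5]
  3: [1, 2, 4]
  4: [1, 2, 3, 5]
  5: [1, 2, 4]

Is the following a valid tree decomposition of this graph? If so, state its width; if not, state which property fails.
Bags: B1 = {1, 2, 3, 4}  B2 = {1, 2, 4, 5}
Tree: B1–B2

Yes; width 3.

Checking the three conditions: (i) the bags cover all of {1, 2, 3, 4, 5}; (ii) for each edge, some bag contains both endpoints; (iii) the bags containing any fixed vertex form a subtree. All hold, so the decomposition is valid with width 4 − 1 = 3.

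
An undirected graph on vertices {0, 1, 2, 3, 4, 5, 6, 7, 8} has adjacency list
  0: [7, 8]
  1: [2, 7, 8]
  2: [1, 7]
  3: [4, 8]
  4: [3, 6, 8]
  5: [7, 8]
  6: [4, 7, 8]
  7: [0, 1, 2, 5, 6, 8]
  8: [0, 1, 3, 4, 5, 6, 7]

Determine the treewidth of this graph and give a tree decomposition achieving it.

The largest bag has 3 vertices, giving width 2; this decomposition certifies tw(G) ≤ 2. On the other hand G contains the 3-clique {3, 4, 8}. A clique must lie in a single bag of any decomposition, so no decomposition can have width below 2. Hence tw(G) = 2 exactly.

Treewidth 2.
Bags: B1 = {1, 7, 8}  B2 = {1, 2, 7}  B3 = {6, 7, 8}  B4 = {0, 7, 8}  B5 = {4, 6, 8}  B6 = {5, 7, 8}  B7 = {3, 4, 8}
Tree: B1–B2, B1–B3, B1–B4, B3–B5, B4–B6, B5–B7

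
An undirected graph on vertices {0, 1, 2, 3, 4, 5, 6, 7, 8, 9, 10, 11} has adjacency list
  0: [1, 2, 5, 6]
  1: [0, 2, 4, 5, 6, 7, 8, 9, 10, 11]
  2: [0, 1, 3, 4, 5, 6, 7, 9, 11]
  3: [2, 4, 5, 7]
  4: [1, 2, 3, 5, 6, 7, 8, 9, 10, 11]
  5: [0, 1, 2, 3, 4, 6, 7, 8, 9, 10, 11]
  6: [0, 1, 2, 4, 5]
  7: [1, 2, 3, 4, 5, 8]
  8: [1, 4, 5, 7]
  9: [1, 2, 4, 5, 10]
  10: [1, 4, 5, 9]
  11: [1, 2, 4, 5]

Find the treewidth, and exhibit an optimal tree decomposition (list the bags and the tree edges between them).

Treewidth 4.
One optimal decomposition is:
Bags: B1 = {1, 2, 4, 5, 7}  B2 = {2, 3, 4, 5, 7}  B3 = {1, 4, 5, 7, 8}  B4 = {1, 2, 4, 5, 9}  B5 = {1, 2, 4, 5, 6}  B6 = {1, 2, 4, 5, 11}  B7 = {1, 4, 5, 9, 10}  B8 = {0, 1, 2, 5, 6}
Tree: B1–B2, B1–B3, B1–B4, B1–B5, B5–B6, B4–B7, B5–B8

Every bag has size at most 5, so the width is 5 − 1 = 4 and tw(G) ≤ 4. Conversely, {0, 1, 2, 5, 6} is a clique of size 5, and the vertices of any clique must share a bag in every tree decomposition; so some bag has ≥ 5 vertices and tw(G) ≥ 4. The upper and lower bounds meet at 4, so that is the treewidth.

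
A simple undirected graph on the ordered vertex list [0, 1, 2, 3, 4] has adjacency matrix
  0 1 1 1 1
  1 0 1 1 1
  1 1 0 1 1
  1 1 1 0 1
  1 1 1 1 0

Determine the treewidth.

4

A width-4 tree decomposition is:
Bags: B1 = {0, 1, 2, 3, 4}
Tree: (single bag)
A single bag containing all 5 vertices is trivially a valid decomposition of width 4. Conversely, {0, 1, 2, 3, 4} is a clique of size 5, and the vertices of any clique must share a bag in every tree decomposition; so some bag has ≥ 5 vertices and tw(G) ≥ 4. Combining the bounds, tw(G) = 4.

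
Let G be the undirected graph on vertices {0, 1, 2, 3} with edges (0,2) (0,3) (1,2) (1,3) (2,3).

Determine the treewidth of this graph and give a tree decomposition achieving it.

The largest bag has 3 vertices, giving width 2; this decomposition certifies tw(G) ≤ 2. Conversely, {0, 2, 3} is a clique of size 3, and the vertices of any clique must share a bag in every tree decomposition; so some bag has ≥ 3 vertices and tw(G) ≥ 2. The upper and lower bounds meet at 2, so that is the treewidth.

Treewidth 2.
One such decomposition:
Bags: B1 = {1, 2, 3}  B2 = {0, 2, 3}
Tree: B1–B2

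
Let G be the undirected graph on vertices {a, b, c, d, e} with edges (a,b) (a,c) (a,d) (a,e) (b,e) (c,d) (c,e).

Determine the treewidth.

A width-2 tree decomposition is:
Bags: B1 = {a, b, e}  B2 = {a, c, e}  B3 = {a, c, d}
Tree: B1–B2, B2–B3
The largest bag has 3 vertices, giving width 2; this decomposition certifies tw(G) ≤ 2. For the lower bound, the 3 vertices {a, c, d} are pairwise adjacent, and any tree decomposition puts a clique entirely inside one bag — forcing width ≥ 2. The upper and lower bounds meet at 2, so that is the treewidth.

2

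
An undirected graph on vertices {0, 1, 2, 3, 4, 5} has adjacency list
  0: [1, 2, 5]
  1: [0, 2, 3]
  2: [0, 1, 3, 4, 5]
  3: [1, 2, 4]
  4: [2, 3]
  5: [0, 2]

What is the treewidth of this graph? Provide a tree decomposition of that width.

Treewidth 2.
One optimal decomposition is:
Bags: B1 = {1, 2, 3}  B2 = {2, 3, 4}  B3 = {0, 1, 2}  B4 = {0, 2, 5}
Tree: B1–B2, B1–B3, B3–B4

Every bag has size at most 3, so the width is 3 − 1 = 2 and tw(G) ≤ 2. For the lower bound, the 3 vertices {0, 1, 2} are pairwise adjacent, and any tree decomposition puts a clique entirely inside one bag — forcing width ≥ 2. The upper and lower bounds meet at 2, so that is the treewidth.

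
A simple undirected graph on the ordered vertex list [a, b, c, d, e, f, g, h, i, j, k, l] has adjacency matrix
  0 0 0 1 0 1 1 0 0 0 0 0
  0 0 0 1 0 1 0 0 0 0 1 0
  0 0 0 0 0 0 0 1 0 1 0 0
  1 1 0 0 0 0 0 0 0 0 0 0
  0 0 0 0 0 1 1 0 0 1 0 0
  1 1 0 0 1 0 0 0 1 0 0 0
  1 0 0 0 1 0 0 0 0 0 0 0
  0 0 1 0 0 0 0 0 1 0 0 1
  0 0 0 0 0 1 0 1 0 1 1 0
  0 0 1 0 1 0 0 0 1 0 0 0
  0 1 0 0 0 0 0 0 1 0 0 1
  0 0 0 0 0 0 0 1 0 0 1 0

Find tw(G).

A width-3 tree decomposition is:
Bags: B1 = {a, d, e, g}  B2 = {a, d, e, f}  B3 = {b, d, e, f}  B4 = {b, e, f, j}  B5 = {b, f, i, j}  B6 = {b, i, j, k}  B7 = {c, i, j, k}  B8 = {c, h, i, k}  B9 = {c, h, k, l}
Tree: B1–B2, B2–B3, B3–B4, B4–B5, B5–B6, B6–B7, B7–B8, B8–B9
Each bag holds 4 vertices, so the decomposition has width 3, which upper-bounds the treewidth. For the lower bound: the 4 vertex sets {a,d,g}, {e}, {f}, {b,i,j,k} are disjoint, each induces a connected subgraph, and every pair is joined by at least one edge of G. Contracting each set to a single vertex therefore yields K_{4} as a minor, and since treewidth is minor-monotone, tw(G) ≥ tw(K_{4}) = 3. The upper and lower bounds meet at 3, so that is the treewidth.

3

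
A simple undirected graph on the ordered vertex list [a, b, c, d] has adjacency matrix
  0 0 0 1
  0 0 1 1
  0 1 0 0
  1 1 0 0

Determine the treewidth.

A width-1 tree decomposition is:
Bags: B1 = {b, c}  B2 = {b, d}  B3 = {a, d}
Tree: B1–B2, B2–B3
Each bag holds 2 vertices, so the decomposition has width 1, which upper-bounds the treewidth. Since G has at least one edge (e.g. c–b), it is not an edgeless graph, so tw(G) ≥ 1. Hence tw(G) = 1 exactly.

1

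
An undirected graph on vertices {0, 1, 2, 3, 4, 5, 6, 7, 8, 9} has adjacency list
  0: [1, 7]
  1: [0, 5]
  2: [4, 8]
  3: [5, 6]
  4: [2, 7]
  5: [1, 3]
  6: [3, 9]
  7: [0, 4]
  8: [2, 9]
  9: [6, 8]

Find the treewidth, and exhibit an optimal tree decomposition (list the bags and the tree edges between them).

Every bag has size at most 3, so the width is 3 − 1 = 2 and tw(G) ≤ 2. The edges 0–1–5–3–6–9–8–2–4–7–0 form a cycle, so G is not a tree and its treewidth is at least 2. Hence tw(G) = 2 exactly.

Treewidth 2.
One optimal decomposition is:
Bags: B1 = {0, 1, 5}  B2 = {0, 3, 5}  B3 = {0, 3, 6}  B4 = {0, 6, 9}  B5 = {0, 8, 9}  B6 = {0, 2, 8}  B7 = {0, 2, 4}  B8 = {0, 4, 7}
Tree: B1–B2, B2–B3, B3–B4, B4–B5, B5–B6, B6–B7, B7–B8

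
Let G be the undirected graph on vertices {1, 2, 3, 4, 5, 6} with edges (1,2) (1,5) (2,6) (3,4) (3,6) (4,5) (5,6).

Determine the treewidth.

A width-2 tree decomposition is:
Bags: B1 = {1, 2, 5}  B2 = {2, 5, 6}  B3 = {4, 5, 6}  B4 = {3, 4, 6}
Tree: B1–B2, B2–B3, B3–B4
The largest bag has 3 vertices, giving width 2; this decomposition certifies tw(G) ≤ 2. Since 1–2–6–5–1 is a cycle in G, G is not acyclic. Forests are exactly the graphs of treewidth ≤ 1, so tw(G) ≥ 2. Therefore the treewidth is 2.

2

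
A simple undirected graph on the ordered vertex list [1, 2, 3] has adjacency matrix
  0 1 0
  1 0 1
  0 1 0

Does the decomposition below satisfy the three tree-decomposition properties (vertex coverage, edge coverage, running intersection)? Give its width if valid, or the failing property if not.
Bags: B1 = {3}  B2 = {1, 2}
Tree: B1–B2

No — edge (2,3) lies in no bag.

A tree decomposition must satisfy three properties: every vertex lies in some bag; for every edge, both endpoints lie together in some bag; and for every vertex, the bags containing it form a connected subtree. Here edge (2,3) lies in no bag, so the decomposition is invalid.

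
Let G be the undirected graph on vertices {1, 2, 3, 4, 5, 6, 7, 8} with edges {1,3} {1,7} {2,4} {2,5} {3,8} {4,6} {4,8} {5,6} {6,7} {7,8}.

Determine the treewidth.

A width-2 tree decomposition is:
Bags: B1 = {2, 4, 5}  B2 = {4, 5, 6}  B3 = {4, 6, 8}  B4 = {6, 7, 8}  B5 = {3, 7, 8}  B6 = {1, 3, 7}
Tree: B1–B2, B2–B3, B3–B4, B4–B5, B5–B6
Every bag has size at most 3, so the width is 3 − 1 = 2 and tw(G) ≤ 2. Since 2–5–6–4–2 is a cycle in G, G is not acyclic. Forests are exactly the graphs of treewidth ≤ 1, so tw(G) ≥ 2. The upper and lower bounds meet at 2, so that is the treewidth.

2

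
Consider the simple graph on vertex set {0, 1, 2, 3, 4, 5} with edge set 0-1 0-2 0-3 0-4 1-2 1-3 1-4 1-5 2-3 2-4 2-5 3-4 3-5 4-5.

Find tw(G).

A width-4 tree decomposition is:
Bags: B1 = {1, 2, 3, 4, 5}  B2 = {0, 1, 2, 3, 4}
Tree: B1–B2
The largest bag has 5 vertices, giving width 4; this decomposition certifies tw(G) ≤ 4. On the other hand G contains the 5-clique {0, 1, 2, 3, 4}. A clique must lie in a single bag of any decomposition, so no decomposition can have width below 4. Hence tw(G) = 4 exactly.

4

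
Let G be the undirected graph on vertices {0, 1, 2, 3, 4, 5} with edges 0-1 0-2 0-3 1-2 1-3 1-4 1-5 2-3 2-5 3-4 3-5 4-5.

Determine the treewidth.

3

A width-3 tree decomposition is:
Bags: B1 = {1, 2, 3, 5}  B2 = {0, 1, 2, 3}  B3 = {1, 3, 4, 5}
Tree: B1–B2, B1–B3
Each bag holds 4 vertices, so the decomposition has width 3, which upper-bounds the treewidth. For the lower bound, the 4 vertices {0, 1, 2, 3} are pairwise adjacent, and any tree decomposition puts a clique entirely inside one bag — forcing width ≥ 3. Combining the bounds, tw(G) = 3.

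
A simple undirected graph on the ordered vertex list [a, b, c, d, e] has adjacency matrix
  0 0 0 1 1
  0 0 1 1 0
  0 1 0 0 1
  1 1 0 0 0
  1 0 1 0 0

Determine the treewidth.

A width-2 tree decomposition is:
Bags: B1 = {b, c, e}  B2 = {a, b, e}  B3 = {a, b, d}
Tree: B1–B2, B2–B3
The largest bag has 3 vertices, giving width 2; this decomposition certifies tw(G) ≤ 2. The edges b–c–e–a–d–b form a cycle, so G is not a tree and its treewidth is at least 2. Therefore the treewidth is 2.

2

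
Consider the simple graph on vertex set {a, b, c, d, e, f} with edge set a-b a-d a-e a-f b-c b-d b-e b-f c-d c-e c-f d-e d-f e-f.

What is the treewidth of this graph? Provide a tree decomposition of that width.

The largest bag has 5 vertices, giving width 4; this decomposition certifies tw(G) ≤ 4. For the lower bound, the 5 vertices {b, c, d, e, f} are pairwise adjacent, and any tree decomposition puts a clique entirely inside one bag — forcing width ≥ 4. Hence tw(G) = 4 exactly.

Treewidth 4.
Bags: B1 = {a, b, d, e, f}  B2 = {b, c, d, e, f}
Tree: B1–B2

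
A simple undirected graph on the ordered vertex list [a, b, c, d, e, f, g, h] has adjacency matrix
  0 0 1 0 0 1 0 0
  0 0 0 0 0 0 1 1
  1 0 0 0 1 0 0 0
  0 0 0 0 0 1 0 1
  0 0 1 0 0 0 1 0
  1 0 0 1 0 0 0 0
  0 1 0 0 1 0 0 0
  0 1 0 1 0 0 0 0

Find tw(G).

2

A width-2 tree decomposition is:
Bags: B1 = {d, f, h}  B2 = {b, f, h}  B3 = {b, f, g}  B4 = {e, f, g}  B5 = {c, e, f}  B6 = {a, c, f}
Tree: B1–B2, B2–B3, B3–B4, B4–B5, B5–B6
Every bag has size at most 3, so the width is 3 − 1 = 2 and tw(G) ≤ 2. Since f–d–h–b–g–e–c–a–f is a cycle in G, G is not acyclic. Forests are exactly the graphs of treewidth ≤ 1, so tw(G) ≥ 2. Hence tw(G) = 2 exactly.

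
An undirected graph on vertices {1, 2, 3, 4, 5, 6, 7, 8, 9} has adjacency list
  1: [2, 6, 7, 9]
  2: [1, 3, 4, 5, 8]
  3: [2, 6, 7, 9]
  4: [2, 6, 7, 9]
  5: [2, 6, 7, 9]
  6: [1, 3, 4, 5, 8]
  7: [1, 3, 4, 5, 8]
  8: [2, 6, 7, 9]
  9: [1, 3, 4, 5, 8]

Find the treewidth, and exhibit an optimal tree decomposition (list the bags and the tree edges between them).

Every bag has size at most 5, so the width is 5 − 1 = 4 and tw(G) ≤ 4. For the lower bound: the 5 vertex sets {3,7}, {1,9}, {2,5}, {6}, {8} are disjoint, each induces a connected subgraph, and every pair is joined by at least one edge of G. Contracting each set to a single vertex therefore yields K_{5} as a minor, and since treewidth is minor-monotone, tw(G) ≥ tw(K_{5}) = 4. Hence tw(G) = 4 exactly.

Treewidth 4.
Bags: B1 = {2, 3, 6, 7, 9}  B2 = {1, 2, 6, 7, 9}  B3 = {2, 5, 6, 7, 9}  B4 = {2, 6, 7, 8, 9}  B5 = {2, 4, 6, 7, 9}
Tree: B1–B2, B2–B3, B3–B4, B4–B5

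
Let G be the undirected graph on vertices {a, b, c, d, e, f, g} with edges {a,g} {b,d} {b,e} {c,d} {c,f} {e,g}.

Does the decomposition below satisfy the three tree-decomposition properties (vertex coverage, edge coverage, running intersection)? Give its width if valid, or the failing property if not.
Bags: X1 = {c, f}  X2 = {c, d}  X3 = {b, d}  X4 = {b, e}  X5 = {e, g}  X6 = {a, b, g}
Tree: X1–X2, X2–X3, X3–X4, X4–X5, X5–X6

No — bags containing vertex b are not connected in the tree.

A tree decomposition must satisfy three properties: every vertex lies in some bag; for every edge, both endpoints lie together in some bag; and for every vertex, the bags containing it form a connected subtree. Here bags containing vertex b are not connected in the tree, so the decomposition is invalid.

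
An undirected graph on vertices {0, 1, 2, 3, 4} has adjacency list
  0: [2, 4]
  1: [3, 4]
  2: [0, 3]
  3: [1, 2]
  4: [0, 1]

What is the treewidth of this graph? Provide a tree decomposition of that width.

Treewidth 2.
One such decomposition:
Bags: B1 = {1, 2, 3}  B2 = {1, 2, 4}  B3 = {0, 2, 4}
Tree: B1–B2, B2–B3

The largest bag has 3 vertices, giving width 2; this decomposition certifies tw(G) ≤ 2. For the lower bound, G contains the cycle 2–3–1–4–0–2, so G is not a forest; only forests have treewidth ≤ 1, hence tw(G) ≥ 2. Therefore the treewidth is 2.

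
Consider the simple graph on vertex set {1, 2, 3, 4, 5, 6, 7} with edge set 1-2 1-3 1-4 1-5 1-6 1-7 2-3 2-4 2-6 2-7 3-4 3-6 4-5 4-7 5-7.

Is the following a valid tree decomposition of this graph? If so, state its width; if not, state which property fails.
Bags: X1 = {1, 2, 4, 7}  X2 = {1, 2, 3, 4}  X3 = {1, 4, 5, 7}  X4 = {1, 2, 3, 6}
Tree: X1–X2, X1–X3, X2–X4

Yes; width 3.

Vertex coverage: the bags together contain {1, 2, 3, 4, 5, 6, 7}, the full vertex set. Edge coverage: each edge of G has both endpoints in at least one bag. Running intersection: for every vertex, the bags containing it form a connected subtree. All three properties hold, so this is a valid tree decomposition of width max|bag| − 1 = 3, and hence tw(G) ≤ 3.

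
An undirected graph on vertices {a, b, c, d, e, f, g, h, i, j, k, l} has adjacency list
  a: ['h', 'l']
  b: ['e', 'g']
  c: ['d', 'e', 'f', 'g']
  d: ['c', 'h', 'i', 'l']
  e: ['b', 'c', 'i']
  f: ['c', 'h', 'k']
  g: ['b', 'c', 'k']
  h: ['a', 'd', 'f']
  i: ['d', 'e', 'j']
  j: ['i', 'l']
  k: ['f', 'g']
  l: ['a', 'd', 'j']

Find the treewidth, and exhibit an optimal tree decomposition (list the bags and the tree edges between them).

Each bag holds 4 vertices, so the decomposition has width 3, which upper-bounds the treewidth. For the lower bound: the 4 vertex sets {b,g,k}, {f}, {c}, {d,e,h,i} are disjoint, each induces a connected subgraph, and every pair is joined by at least one edge of G. Contracting each set to a single vertex therefore yields K_{4} as a minor, and since treewidth is minor-monotone, tw(G) ≥ tw(K_{4}) = 3. The upper and lower bounds meet at 3, so that is the treewidth.

Treewidth 3.
One optimal decomposition is:
Bags: B1 = {b, f, g, k}  B2 = {b, c, f, g}  B3 = {b, c, e, f}  B4 = {c, e, f, h}  B5 = {c, d, e, h}  B6 = {d, e, h, i}  B7 = {a, d, h, i}  B8 = {a, d, i, l}  B9 = {a, i, j, l}
Tree: B1–B2, B2–B3, B3–B4, B4–B5, B5–B6, B6–B7, B7–B8, B8–B9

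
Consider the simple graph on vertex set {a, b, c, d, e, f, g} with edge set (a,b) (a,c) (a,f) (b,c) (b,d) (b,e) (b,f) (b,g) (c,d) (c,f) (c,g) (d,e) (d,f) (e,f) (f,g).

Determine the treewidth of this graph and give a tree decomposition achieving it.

Treewidth 3.
Bags: B1 = {a, b, c, f}  B2 = {b, c, f, g}  B3 = {b, c, d, f}  B4 = {b, d, e, f}
Tree: B1–B2, B2–B3, B3–B4

Each bag holds 4 vertices, so the decomposition has width 3, which upper-bounds the treewidth. For the lower bound, the 4 vertices {b, d, e, f} are pairwise adjacent, and any tree decomposition puts a clique entirely inside one bag — forcing width ≥ 3. Therefore the treewidth is 3.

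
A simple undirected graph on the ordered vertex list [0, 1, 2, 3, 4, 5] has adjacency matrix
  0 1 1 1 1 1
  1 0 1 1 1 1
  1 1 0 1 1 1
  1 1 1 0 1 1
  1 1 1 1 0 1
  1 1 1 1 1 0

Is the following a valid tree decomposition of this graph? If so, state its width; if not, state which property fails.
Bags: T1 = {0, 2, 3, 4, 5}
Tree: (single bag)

A tree decomposition must satisfy three properties: every vertex lies in some bag; for every edge, both endpoints lie together in some bag; and for every vertex, the bags containing it form a connected subtree. Here vertex 1 appears in no bag, so the decomposition is invalid.

No — vertex 1 appears in no bag.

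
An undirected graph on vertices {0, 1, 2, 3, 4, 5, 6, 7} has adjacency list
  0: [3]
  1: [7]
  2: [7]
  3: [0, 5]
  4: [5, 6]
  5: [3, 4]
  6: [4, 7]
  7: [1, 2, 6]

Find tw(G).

1

A width-1 tree decomposition is:
Bags: B1 = {4, 6}  B2 = {6, 7}  B3 = {4, 5}  B4 = {3, 5}  B5 = {2, 7}  B6 = {1, 7}  B7 = {0, 3}
Tree: B1–B2, B1–B3, B3–B4, B2–B5, B2–B6, B4–B7
The largest bag has 2 vertices, giving width 1; this decomposition certifies tw(G) ≤ 1. G has an edge, so its treewidth is at least 1. Therefore the treewidth is 1.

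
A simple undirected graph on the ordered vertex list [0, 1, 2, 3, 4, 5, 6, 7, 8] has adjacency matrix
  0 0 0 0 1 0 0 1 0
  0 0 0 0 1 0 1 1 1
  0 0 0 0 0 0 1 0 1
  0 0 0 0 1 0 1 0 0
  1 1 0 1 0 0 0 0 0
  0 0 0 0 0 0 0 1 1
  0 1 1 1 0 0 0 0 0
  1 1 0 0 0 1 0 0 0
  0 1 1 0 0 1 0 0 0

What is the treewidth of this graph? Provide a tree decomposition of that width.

Every bag has size at most 4, so the width is 4 − 1 = 3 and tw(G) ≤ 3. For the lower bound: the 4 vertex sets {0,3,4}, {7}, {1}, {2,5,6,8} are disjoint, each induces a connected subgraph, and every pair is joined by at least one edge of G. Contracting each set to a single vertex therefore yields K_{4} as a minor, and since treewidth is minor-monotone, tw(G) ≥ tw(K_{4}) = 3. Therefore the treewidth is 3.

Treewidth 3.
One such decomposition:
Bags: B1 = {0, 3, 4, 7}  B2 = {1, 3, 4, 7}  B3 = {1, 3, 6, 7}  B4 = {1, 5, 6, 7}  B5 = {1, 5, 6, 8}  B6 = {2, 5, 6, 8}
Tree: B1–B2, B2–B3, B3–B4, B4–B5, B5–B6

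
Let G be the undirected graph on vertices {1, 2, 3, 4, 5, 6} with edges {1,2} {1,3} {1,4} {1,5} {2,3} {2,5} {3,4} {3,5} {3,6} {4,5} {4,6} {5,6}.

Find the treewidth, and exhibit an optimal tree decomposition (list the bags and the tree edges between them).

Every bag has size at most 4, so the width is 4 − 1 = 3 and tw(G) ≤ 3. For the lower bound, the 4 vertices {1, 2, 3, 5} are pairwise adjacent, and any tree decomposition puts a clique entirely inside one bag — forcing width ≥ 3. Hence tw(G) = 3 exactly.

Treewidth 3.
One such decomposition:
Bags: B1 = {1, 2, 3, 5}  B2 = {1, 3, 4, 5}  B3 = {3, 4, 5, 6}
Tree: B1–B2, B2–B3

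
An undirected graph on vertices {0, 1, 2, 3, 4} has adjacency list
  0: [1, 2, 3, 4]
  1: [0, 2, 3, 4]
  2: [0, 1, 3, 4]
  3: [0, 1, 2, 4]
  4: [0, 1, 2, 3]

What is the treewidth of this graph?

4

A width-4 tree decomposition is:
Bags: B1 = {0, 1, 2, 3, 4}
Tree: (single bag)
A single bag containing all 5 vertices is trivially a valid decomposition of width 4. Conversely, {0, 1, 2, 3, 4} is a clique of size 5, and the vertices of any clique must share a bag in every tree decomposition; so some bag has ≥ 5 vertices and tw(G) ≥ 4. Therefore the treewidth is 4.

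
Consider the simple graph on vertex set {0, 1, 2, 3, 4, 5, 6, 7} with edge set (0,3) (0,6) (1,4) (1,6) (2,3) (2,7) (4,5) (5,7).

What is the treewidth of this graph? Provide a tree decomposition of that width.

Each bag holds 3 vertices, so the decomposition has width 2, which upper-bounds the treewidth. For the lower bound, G contains the cycle 2–3–0–6–1–4–5–7–2, so G is not a forest; only forests have treewidth ≤ 1, hence tw(G) ≥ 2. Hence tw(G) = 2 exactly.

Treewidth 2.
One such decomposition:
Bags: B1 = {0, 2, 3}  B2 = {0, 2, 6}  B3 = {1, 2, 6}  B4 = {1, 2, 4}  B5 = {2, 4, 5}  B6 = {2, 5, 7}
Tree: B1–B2, B2–B3, B3–B4, B4–B5, B5–B6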